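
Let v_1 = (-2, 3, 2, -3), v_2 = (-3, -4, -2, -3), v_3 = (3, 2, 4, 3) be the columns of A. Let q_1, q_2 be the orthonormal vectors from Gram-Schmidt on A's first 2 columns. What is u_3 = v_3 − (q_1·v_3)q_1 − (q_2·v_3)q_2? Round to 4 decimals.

v_1 = (-2, 3, 2, -3); ‖v_1‖ = 5.0990, so q_1 = (-0.3922, 0.5883, 0.3922, -0.5883).
q_1·v_2 = (-0.3922)·(-3) + 0.5883·(-4) + 0.3922·(-2) + (-0.5883)·(-3) = -0.1961.
u_2 = v_2 + 0.1961·q_1 = (-3.0769, -3.8846, -1.9231, -3.1154).
‖u_2‖ = 6.1613, so q_2 = (-0.4994, -0.6305, -0.3121, -0.5056).
q_1·v_3 = (-0.3922)·3 + 0.5883·2 + 0.3922·4 + (-0.5883)·3 = -0.1961; q_2·v_3 = (-0.4994)·3 + (-0.6305)·2 + (-0.3121)·4 + (-0.5056)·3 = -5.5246.
u_3 = v_3 + 0.1961·q_1 + 5.5246·q_2 = (0.1641, -1.3678, 2.3526, 0.0912).

u_3 = (0.1641, -1.3678, 2.3526, 0.0912)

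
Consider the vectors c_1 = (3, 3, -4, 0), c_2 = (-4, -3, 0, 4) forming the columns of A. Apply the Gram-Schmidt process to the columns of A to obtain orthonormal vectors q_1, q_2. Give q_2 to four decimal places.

q_2 = (-0.4055, -0.2167, -0.4667, 0.7555)

c_1 = (3, 3, -4, 0); ‖c_1‖ = 5.8310, so q_1 = (0.5145, 0.5145, -0.6860, 0.0000).
q_1·c_2 = 0.5145·(-4) + 0.5145·(-3) + (-0.6860)·0 + 0.0000·4 = -3.6015.
u_2 = c_2 + 3.6015·q_1 = (-2.1471, -1.1471, -2.4706, 4.0000).
‖u_2‖ = 5.2943, so q_2 = (-0.4055, -0.2167, -0.4667, 0.7555).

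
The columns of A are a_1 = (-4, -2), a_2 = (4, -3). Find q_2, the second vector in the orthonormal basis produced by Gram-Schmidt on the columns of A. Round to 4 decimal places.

q_1 = a_1/‖a_1‖ = (-4, -2)/4.4721 = (-0.8944, -0.4472).
r_{12} = q_1·a_2 = -2.2361.
u_2 = a_2 + 2.2361·q_1 = (2.0000, -4.0000).
‖u_2‖ = 4.4721, so q_2 = (0.4472, -0.8944).

q_2 = (0.4472, -0.8944)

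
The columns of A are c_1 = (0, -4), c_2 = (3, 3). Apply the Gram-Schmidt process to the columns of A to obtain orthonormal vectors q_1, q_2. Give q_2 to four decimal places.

q_2 = (1.0000, 0.0000)

c_1 = (0, -4); ‖c_1‖ = 4.0000, so q_1 = (0.0000, -1.0000).
q_1·c_2 = 0.0000·3 + (-1.0000)·3 = -3.0000.
u_2 = c_2 + 3.0000·q_1 = (3.0000, 0.0000).
‖u_2‖ = 3.0000, so q_2 = (1.0000, 0.0000).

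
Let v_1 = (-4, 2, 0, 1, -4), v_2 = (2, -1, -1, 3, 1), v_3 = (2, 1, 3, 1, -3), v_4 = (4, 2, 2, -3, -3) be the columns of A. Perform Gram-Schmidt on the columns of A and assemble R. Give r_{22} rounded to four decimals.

v_1 = (-4, 2, 0, 1, -4); ‖v_1‖ = 6.0828, so e_1 = (-0.6576, 0.3288, 0.0000, 0.1644, -0.6576).
e_1·v_2 = (-0.6576)·2 + 0.3288·(-1) + 0.0000·(-1) + 0.1644·3 + (-0.6576)·1 = -1.8084.
u_2 = v_2 + 1.8084·e_1 = (0.8108, -0.4054, -1.0000, 3.2973, -0.1892).
r_{22} = ‖u_2‖ = 3.5679.

r_{22} = 3.5679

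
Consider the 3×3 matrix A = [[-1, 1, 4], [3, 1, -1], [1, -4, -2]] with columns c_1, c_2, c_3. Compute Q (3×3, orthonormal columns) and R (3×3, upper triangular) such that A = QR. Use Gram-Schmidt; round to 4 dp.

Q = [[-0.3015, 0.1948, 0.9333], [0.9045, 0.3680, 0.2154], [0.3015, -0.9092, 0.2872]], R = [[3.3166, -0.6030, -2.7136], [0.0000, 4.1996, 2.2297], [0.0000, 0.0000, 2.9436]]

c_1 = (-1, 3, 1); ‖c_1‖ = 3.3166, so q_1 = (-0.3015, 0.9045, 0.3015).
q_1·c_2 = (-0.3015)·1 + 0.9045·1 + 0.3015·(-4) = -0.6030.
u_2 = c_2 + 0.6030·q_1 = (0.8182, 1.5455, -3.8182).
‖u_2‖ = 4.1996, so q_2 = (0.1948, 0.3680, -0.9092).
q_1·c_3 = (-0.3015)·4 + 0.9045·(-1) + 0.3015·(-2) = -2.7136; q_2·c_3 = 0.1948·4 + 0.3680·(-1) + (-0.9092)·(-2) = 2.2297.
u_3 = c_3 + 2.7136·q_1 − 2.2297·q_2 = (2.7474, 0.6340, 0.8454).
‖u_3‖ = 2.9436, so q_3 = (0.9333, 0.2154, 0.2872).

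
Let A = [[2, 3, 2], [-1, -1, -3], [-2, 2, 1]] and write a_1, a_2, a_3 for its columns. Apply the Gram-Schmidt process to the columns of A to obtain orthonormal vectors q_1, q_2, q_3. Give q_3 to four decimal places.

a_1 = (2, -1, -2); ‖a_1‖ = 3.0000, so q_1 = (0.6667, -0.3333, -0.6667).
q_1·a_2 = 0.6667·3 + (-0.3333)·(-1) + (-0.6667)·2 = 1.0000.
u_2 = a_2 − 1.0000·q_1 = (2.3333, -0.6667, 2.6667).
‖u_2‖ = 3.6056, so q_2 = (0.6472, -0.1849, 0.7396).
q_1·a_3 = 0.6667·2 + (-0.3333)·(-3) + (-0.6667)·1 = 1.6667; q_2·a_3 = 0.6472·2 + (-0.1849)·(-3) + 0.7396·1 = 2.5886.
u_3 = a_3 − 1.6667·q_1 − 2.5886·q_2 = (-0.7863, -1.9658, 0.1966).
‖u_3‖ = 2.1264, so q_3 = (-0.3698, -0.9245, 0.0925).

q_3 = (-0.3698, -0.9245, 0.0925)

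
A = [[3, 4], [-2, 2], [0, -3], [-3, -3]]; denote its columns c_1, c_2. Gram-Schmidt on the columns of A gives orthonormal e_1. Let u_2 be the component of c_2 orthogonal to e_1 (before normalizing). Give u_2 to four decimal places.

u_2 = (1.6818, 3.5455, -3.0000, -0.6818)

e_1 = c_1/‖c_1‖ = (3, -2, 0, -3)/4.6904 = (0.6396, -0.4264, 0.0000, -0.6396).
r_{12} = e_1·c_2 = 3.6244.
u_2 = c_2 − 3.6244·e_1 = (1.6818, 3.5455, -3.0000, -0.6818).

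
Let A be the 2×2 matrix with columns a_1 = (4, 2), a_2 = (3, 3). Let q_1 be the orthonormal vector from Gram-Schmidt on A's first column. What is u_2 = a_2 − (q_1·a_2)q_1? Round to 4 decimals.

a_1 = (4, 2); ‖a_1‖ = 4.4721, so q_1 = (0.8944, 0.4472).
q_1·a_2 = 0.8944·3 + 0.4472·3 = 4.0249.
u_2 = a_2 − 4.0249·q_1 = (-0.6000, 1.2000).

u_2 = (-0.6000, 1.2000)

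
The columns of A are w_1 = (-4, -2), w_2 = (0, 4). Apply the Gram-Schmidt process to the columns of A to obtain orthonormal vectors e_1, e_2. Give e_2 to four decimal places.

w_1 = (-4, -2); ‖w_1‖ = 4.4721, so e_1 = (-0.8944, -0.4472).
e_1·w_2 = (-0.8944)·0 + (-0.4472)·4 = -1.7889.
u_2 = w_2 + 1.7889·e_1 = (-1.6000, 3.2000).
‖u_2‖ = 3.5777, so e_2 = (-0.4472, 0.8944).

e_2 = (-0.4472, 0.8944)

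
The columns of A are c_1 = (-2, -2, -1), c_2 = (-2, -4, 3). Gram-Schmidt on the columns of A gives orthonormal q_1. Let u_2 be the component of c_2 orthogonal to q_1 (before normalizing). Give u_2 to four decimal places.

q_1 = c_1/‖c_1‖ = (-2, -2, -1)/3.0000 = (-0.6667, -0.6667, -0.3333).
r_{12} = q_1·c_2 = 3.0000.
u_2 = c_2 − 3.0000·q_1 = (0.0000, -2.0000, 4.0000).

u_2 = (0.0000, -2.0000, 4.0000)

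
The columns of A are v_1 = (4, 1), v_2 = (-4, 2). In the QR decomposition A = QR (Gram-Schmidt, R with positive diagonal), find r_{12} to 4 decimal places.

r_{12} = -3.3955

q_1 = v_1/‖v_1‖ = (4, 1)/4.1231 = (0.9701, 0.2425).
r_{12} = q_1·v_2 = -3.3955.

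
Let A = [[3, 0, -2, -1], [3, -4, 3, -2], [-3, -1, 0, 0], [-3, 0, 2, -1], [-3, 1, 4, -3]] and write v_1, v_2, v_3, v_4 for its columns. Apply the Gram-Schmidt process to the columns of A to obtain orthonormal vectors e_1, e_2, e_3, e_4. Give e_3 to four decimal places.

e_3 = (-0.0822, 0.3288, -0.5754, 0.0822, 0.7398)

v_1 = (3, 3, -3, -3, -3); ‖v_1‖ = 6.7082, so e_1 = (0.4472, 0.4472, -0.4472, -0.4472, -0.4472).
e_1·v_2 = 0.4472·0 + 0.4472·(-4) + (-0.4472)·(-1) + (-0.4472)·0 + (-0.4472)·1 = -1.7889.
u_2 = v_2 + 1.7889·e_1 = (0.8000, -3.2000, -1.8000, -0.8000, 0.2000).
‖u_2‖ = 3.8471, so e_2 = (0.2080, -0.8318, -0.4679, -0.2080, 0.0520).
e_1·v_3 = 0.4472·(-2) + 0.4472·3 + (-0.4472)·0 + (-0.4472)·2 + (-0.4472)·4 = -2.2361; e_2·v_3 = 0.2080·(-2) + (-0.8318)·3 + (-0.4679)·0 + (-0.2080)·2 + 0.0520·4 = -3.1193.
u_3 = v_3 + 2.2361·e_1 + 3.1193·e_2 = (-0.3514, 1.4054, -2.4595, 0.3514, 3.1622).
‖u_3‖ = 4.2744, so e_3 = (-0.0822, 0.3288, -0.5754, 0.0822, 0.7398).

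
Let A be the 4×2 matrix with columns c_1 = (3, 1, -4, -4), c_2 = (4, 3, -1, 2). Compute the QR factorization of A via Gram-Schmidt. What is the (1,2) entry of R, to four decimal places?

r_{12} = 1.6973

q_1 = c_1/‖c_1‖ = (3, 1, -4, -4)/6.4807 = (0.4629, 0.1543, -0.6172, -0.6172).
r_{12} = q_1·c_2 = 1.6973.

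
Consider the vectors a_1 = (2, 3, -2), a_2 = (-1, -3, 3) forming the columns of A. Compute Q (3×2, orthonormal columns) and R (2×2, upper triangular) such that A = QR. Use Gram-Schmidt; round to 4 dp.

Q = [[0.4851, 0.7071], [0.7276, 0.0000], [-0.4851, 0.7071]], R = [[4.1231, -4.1231], [0.0000, 1.4142]]

q_1 = a_1/‖a_1‖ = (2, 3, -2)/4.1231 = (0.4851, 0.7276, -0.4851).
r_{12} = q_1·a_2 = -4.1231.
u_2 = a_2 + 4.1231·q_1 = (1.0000, 0.0000, 1.0000).
‖u_2‖ = 1.4142, so q_2 = (0.7071, 0.0000, 0.7071).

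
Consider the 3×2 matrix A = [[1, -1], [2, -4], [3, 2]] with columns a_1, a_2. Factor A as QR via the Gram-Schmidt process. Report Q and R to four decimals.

a_1 = (1, 2, 3); ‖a_1‖ = 3.7417, so q_1 = (0.2673, 0.5345, 0.8018).
q_1·a_2 = 0.2673·(-1) + 0.5345·(-4) + 0.8018·2 = -0.8018.
u_2 = a_2 + 0.8018·q_1 = (-0.7857, -3.5714, 2.6429).
‖u_2‖ = 4.5119, so q_2 = (-0.1741, -0.7916, 0.5858).

Q = [[0.2673, -0.1741], [0.5345, -0.7916], [0.8018, 0.5858]], R = [[3.7417, -0.8018], [0.0000, 4.5119]]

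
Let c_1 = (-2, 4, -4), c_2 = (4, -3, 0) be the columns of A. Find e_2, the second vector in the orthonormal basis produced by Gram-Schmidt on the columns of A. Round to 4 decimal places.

e_2 = (0.7752, -0.2087, -0.5963)

c_1 = (-2, 4, -4); ‖c_1‖ = 6.0000, so e_1 = (-0.3333, 0.6667, -0.6667).
e_1·c_2 = (-0.3333)·4 + 0.6667·(-3) + (-0.6667)·0 = -3.3333.
u_2 = c_2 + 3.3333·e_1 = (2.8889, -0.7778, -2.2222).
‖u_2‖ = 3.7268, so e_2 = (0.7752, -0.2087, -0.5963).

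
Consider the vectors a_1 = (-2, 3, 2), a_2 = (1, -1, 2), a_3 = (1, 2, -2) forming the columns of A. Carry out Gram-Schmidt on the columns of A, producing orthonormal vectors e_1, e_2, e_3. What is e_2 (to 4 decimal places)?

e_2 = (0.3620, -0.3379, 0.8688)

e_1 = a_1/‖a_1‖ = (-2, 3, 2)/4.1231 = (-0.4851, 0.7276, 0.4851).
r_{12} = e_1·a_2 = -0.2425.
u_2 = a_2 + 0.2425·e_1 = (0.8824, -0.8235, 2.1176).
‖u_2‖ = 2.4375, so e_2 = (0.3620, -0.3379, 0.8688).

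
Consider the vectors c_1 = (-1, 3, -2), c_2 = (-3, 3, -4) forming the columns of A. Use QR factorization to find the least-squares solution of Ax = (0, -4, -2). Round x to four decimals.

x = (-2.5263, 1.3684)

c_1 = (-1, 3, -2); ‖c_1‖ = 3.7417, so q_1 = (-0.2673, 0.8018, -0.5345).
q_1·c_2 = (-0.2673)·(-3) + 0.8018·3 + (-0.5345)·(-4) = 5.3452.
u_2 = c_2 − 5.3452·q_1 = (-1.5714, -1.2857, -1.1429).
‖u_2‖ = 2.3299, so q_2 = (-0.6745, -0.5518, -0.4905).
Qᵀb = (-2.1381, 3.1883).
Back-substitute: x_2 = 3.1883/2.3299 = 1.3684.
x_1 = (-2.1381 − 5.3452·1.3684)/3.7417 = -2.5263.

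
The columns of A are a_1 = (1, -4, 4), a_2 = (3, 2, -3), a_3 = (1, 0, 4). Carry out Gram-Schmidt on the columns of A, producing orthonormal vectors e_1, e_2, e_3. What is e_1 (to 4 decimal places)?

e_1 = a_1/‖a_1‖ = (1, -4, 4)/5.7446 = (0.1741, -0.6963, 0.6963).

e_1 = (0.1741, -0.6963, 0.6963)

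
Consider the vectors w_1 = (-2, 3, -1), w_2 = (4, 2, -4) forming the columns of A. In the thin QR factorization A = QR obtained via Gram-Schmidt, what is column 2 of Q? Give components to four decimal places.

q_2 = (0.7171, 0.2630, -0.6454)

w_1 = (-2, 3, -1); ‖w_1‖ = 3.7417, so q_1 = (-0.5345, 0.8018, -0.2673).
q_1·w_2 = (-0.5345)·4 + 0.8018·2 + (-0.2673)·(-4) = 0.5345.
u_2 = w_2 − 0.5345·q_1 = (4.2857, 1.5714, -3.8571).
‖u_2‖ = 5.9761, so q_2 = (0.7171, 0.2630, -0.6454).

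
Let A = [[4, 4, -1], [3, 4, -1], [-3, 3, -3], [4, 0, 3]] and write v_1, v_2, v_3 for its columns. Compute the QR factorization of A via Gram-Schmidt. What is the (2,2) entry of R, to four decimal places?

r_{22} = 5.8121

v_1 = (4, 3, -3, 4); ‖v_1‖ = 7.0711, so q_1 = (0.5657, 0.4243, -0.4243, 0.5657).
q_1·v_2 = 0.5657·4 + 0.4243·4 + (-0.4243)·3 + 0.5657·0 = 2.6870.
u_2 = v_2 − 2.6870·q_1 = (2.4800, 2.8600, 4.1400, -1.5200).
r_{22} = ‖u_2‖ = 5.8121.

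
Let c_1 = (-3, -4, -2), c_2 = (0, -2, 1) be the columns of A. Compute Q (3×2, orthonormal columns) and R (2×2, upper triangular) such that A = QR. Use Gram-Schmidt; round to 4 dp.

Q = [[-0.5571, 0.3202], [-0.7428, -0.6047], [-0.3714, 0.7292]], R = [[5.3852, 1.1142], [0.0000, 1.9387]]

q_1 = c_1/‖c_1‖ = (-3, -4, -2)/5.3852 = (-0.5571, -0.7428, -0.3714).
r_{12} = q_1·c_2 = 1.1142.
u_2 = c_2 − 1.1142·q_1 = (0.6207, -1.1724, 1.4138).
‖u_2‖ = 1.9387, so q_2 = (0.3202, -0.6047, 0.7292).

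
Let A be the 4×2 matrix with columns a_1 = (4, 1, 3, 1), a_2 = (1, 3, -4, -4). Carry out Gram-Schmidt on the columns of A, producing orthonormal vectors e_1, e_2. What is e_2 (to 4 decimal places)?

e_1 = a_1/‖a_1‖ = (4, 1, 3, 1)/5.1962 = (0.7698, 0.1925, 0.5774, 0.1925).
r_{12} = e_1·a_2 = -1.7321.
u_2 = a_2 + 1.7321·e_1 = (2.3333, 3.3333, -3.0000, -3.6667).
‖u_2‖ = 6.2450, so e_2 = (0.3736, 0.5338, -0.4804, -0.5871).

e_2 = (0.3736, 0.5338, -0.4804, -0.5871)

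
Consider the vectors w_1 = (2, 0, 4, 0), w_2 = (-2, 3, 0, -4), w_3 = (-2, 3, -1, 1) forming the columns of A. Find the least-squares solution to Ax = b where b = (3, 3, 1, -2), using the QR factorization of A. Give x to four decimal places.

w_1 = (2, 0, 4, 0); ‖w_1‖ = 4.4721, so q_1 = (0.4472, 0.0000, 0.8944, 0.0000).
q_1·w_2 = 0.4472·(-2) + 0.0000·3 + 0.8944·0 + 0.0000·(-4) = -0.8944.
u_2 = w_2 + 0.8944·q_1 = (-1.6000, 3.0000, 0.8000, -4.0000).
‖u_2‖ = 5.3104, so q_2 = (-0.3013, 0.5649, 0.1506, -0.7532).
q_1·w_3 = 0.4472·(-2) + 0.0000·3 + 0.8944·(-1) + 0.0000·1 = -1.7889; q_2·w_3 = (-0.3013)·(-2) + 0.5649·3 + 0.1506·(-1) + (-0.7532)·1 = 1.3935.
u_3 = w_3 + 1.7889·q_1 − 1.3935·q_2 = (-0.7801, 2.2128, 0.3901, 2.0496).
‖u_3‖ = 3.1398, so q_3 = (-0.2485, 0.7048, 0.1242, 0.6528).
Qᵀb = (2.2361, 2.4480, 0.1875).
Back-substitute: x_3 = 0.1875/3.1398 = 0.0597.
x_2 = (2.4480 − 1.3935·0.0597)/5.3104 = 0.4453.
x_1 = (2.2361 + 0.8944·0.4453 + 1.7889·0.0597)/4.4721 = 0.6129.

x = (0.6129, 0.4453, 0.0597)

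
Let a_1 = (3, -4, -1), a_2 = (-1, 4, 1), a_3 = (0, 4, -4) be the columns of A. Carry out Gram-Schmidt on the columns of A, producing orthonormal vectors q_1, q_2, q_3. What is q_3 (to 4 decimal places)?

q_3 = (0.0000, 0.2425, -0.9701)

a_1 = (3, -4, -1); ‖a_1‖ = 5.0990, so q_1 = (0.5883, -0.7845, -0.1961).
q_1·a_2 = 0.5883·(-1) + (-0.7845)·4 + (-0.1961)·1 = -3.9223.
u_2 = a_2 + 3.9223·q_1 = (1.3077, 0.9231, 0.2308).
‖u_2‖ = 1.6172, so q_2 = (0.8086, 0.5708, 0.1427).
q_1·a_3 = 0.5883·0 + (-0.7845)·4 + (-0.1961)·(-4) = -2.3534; q_2·a_3 = 0.8086·0 + 0.5708·4 + 0.1427·(-4) = 1.7123.
u_3 = a_3 + 2.3534·q_1 − 1.7123·q_2 = (0.0000, 1.1765, -4.7059).
‖u_3‖ = 4.8507, so q_3 = (0.0000, 0.2425, -0.9701).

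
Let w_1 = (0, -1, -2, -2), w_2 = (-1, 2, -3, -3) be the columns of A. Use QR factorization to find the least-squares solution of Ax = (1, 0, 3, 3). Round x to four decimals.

w_1 = (0, -1, -2, -2); ‖w_1‖ = 3.0000, so q_1 = (0.0000, -0.3333, -0.6667, -0.6667).
q_1·w_2 = 0.0000·(-1) + (-0.3333)·2 + (-0.6667)·(-3) + (-0.6667)·(-3) = 3.3333.
u_2 = w_2 − 3.3333·q_1 = (-1.0000, 3.1111, -0.7778, -0.7778).
‖u_2‖ = 3.4480, so q_2 = (-0.2900, 0.9023, -0.2256, -0.2256).
Qᵀb = (-4.0000, -1.6435).
Back-substitute: x_2 = -1.6435/3.4480 = -0.4766.
x_1 = (-4.0000 − 3.3333·(-0.4766))/3.0000 = -0.8037.

x = (-0.8037, -0.4766)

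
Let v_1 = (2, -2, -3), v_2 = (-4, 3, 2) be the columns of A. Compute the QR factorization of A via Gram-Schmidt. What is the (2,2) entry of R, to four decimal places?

r_{22} = 2.3389

v_1 = (2, -2, -3); ‖v_1‖ = 4.1231, so q_1 = (0.4851, -0.4851, -0.7276).
q_1·v_2 = 0.4851·(-4) + (-0.4851)·3 + (-0.7276)·2 = -4.8507.
u_2 = v_2 + 4.8507·q_1 = (-1.6471, 0.6471, -1.5294).
r_{22} = ‖u_2‖ = 2.3389.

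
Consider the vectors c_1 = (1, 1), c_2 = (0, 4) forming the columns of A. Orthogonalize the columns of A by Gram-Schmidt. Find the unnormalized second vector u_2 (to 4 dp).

c_1 = (1, 1); ‖c_1‖ = 1.4142, so q_1 = (0.7071, 0.7071).
q_1·c_2 = 0.7071·0 + 0.7071·4 = 2.8284.
u_2 = c_2 − 2.8284·q_1 = (-2.0000, 2.0000).

u_2 = (-2.0000, 2.0000)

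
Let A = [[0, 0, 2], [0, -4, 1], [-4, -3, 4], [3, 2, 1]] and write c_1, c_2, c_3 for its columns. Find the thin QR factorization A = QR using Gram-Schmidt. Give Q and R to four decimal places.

Q = [[0.0000, 0.0000, 0.5365], [0.0000, -0.9988, -0.0421], [-0.8000, -0.0300, 0.5057], [0.6000, -0.0400, 0.6743]], R = [[5.0000, 3.6000, -2.6000], [0.0000, 4.0050, -1.1586], [0.0000, 0.0000, 3.7280]]

c_1 = (0, 0, -4, 3); ‖c_1‖ = 5.0000, so q_1 = (0.0000, 0.0000, -0.8000, 0.6000).
q_1·c_2 = 0.0000·0 + 0.0000·(-4) + (-0.8000)·(-3) + 0.6000·2 = 3.6000.
u_2 = c_2 − 3.6000·q_1 = (0.0000, -4.0000, -0.1200, -0.1600).
‖u_2‖ = 4.0050, so q_2 = (0.0000, -0.9988, -0.0300, -0.0400).
q_1·c_3 = 0.0000·2 + 0.0000·1 + (-0.8000)·4 + 0.6000·1 = -2.6000; q_2·c_3 = 0.0000·2 + (-0.9988)·1 + (-0.0300)·4 + (-0.0400)·1 = -1.1586.
u_3 = c_3 + 2.6000·q_1 + 1.1586·q_2 = (2.0000, -0.1571, 1.8853, 2.5137).
‖u_3‖ = 3.7280, so q_3 = (0.5365, -0.0421, 0.5057, 0.6743).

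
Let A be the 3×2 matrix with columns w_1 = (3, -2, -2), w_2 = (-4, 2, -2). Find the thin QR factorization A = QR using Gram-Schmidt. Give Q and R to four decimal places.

w_1 = (3, -2, -2); ‖w_1‖ = 4.1231, so q_1 = (0.7276, -0.4851, -0.4851).
q_1·w_2 = 0.7276·(-4) + (-0.4851)·2 + (-0.4851)·(-2) = -2.9104.
u_2 = w_2 + 2.9104·q_1 = (-1.8824, 0.5882, -3.4118).
‖u_2‖ = 3.9407, so q_2 = (-0.4777, 0.1493, -0.8658).

Q = [[0.7276, -0.4777], [-0.4851, 0.1493], [-0.4851, -0.8658]], R = [[4.1231, -2.9104], [0.0000, 3.9407]]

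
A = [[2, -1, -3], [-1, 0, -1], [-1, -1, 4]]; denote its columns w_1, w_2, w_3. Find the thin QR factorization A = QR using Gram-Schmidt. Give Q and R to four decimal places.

w_1 = (2, -1, -1); ‖w_1‖ = 2.4495, so q_1 = (0.8165, -0.4082, -0.4082).
q_1·w_2 = 0.8165·(-1) + (-0.4082)·0 + (-0.4082)·(-1) = -0.4082.
u_2 = w_2 + 0.4082·q_1 = (-0.6667, -0.1667, -1.1667).
‖u_2‖ = 1.3540, so q_2 = (-0.4924, -0.1231, -0.8616).
q_1·w_3 = 0.8165·(-3) + (-0.4082)·(-1) + (-0.4082)·4 = -3.6742; q_2·w_3 = (-0.4924)·(-3) + (-0.1231)·(-1) + (-0.8616)·4 = -1.8464.
u_3 = w_3 + 3.6742·q_1 + 1.8464·q_2 = (-0.9091, -2.7273, 0.9091).
‖u_3‖ = 3.0151, so q_3 = (-0.3015, -0.9045, 0.3015).

Q = [[0.8165, -0.4924, -0.3015], [-0.4082, -0.1231, -0.9045], [-0.4082, -0.8616, 0.3015]], R = [[2.4495, -0.4082, -3.6742], [0.0000, 1.3540, -1.8464], [0.0000, 0.0000, 3.0151]]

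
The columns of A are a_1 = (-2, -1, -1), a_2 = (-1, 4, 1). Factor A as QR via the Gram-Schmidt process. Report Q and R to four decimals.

a_1 = (-2, -1, -1); ‖a_1‖ = 2.4495, so q_1 = (-0.8165, -0.4082, -0.4082).
q_1·a_2 = (-0.8165)·(-1) + (-0.4082)·4 + (-0.4082)·1 = -1.2247.
u_2 = a_2 + 1.2247·q_1 = (-2.0000, 3.5000, 0.5000).
‖u_2‖ = 4.0620, so q_2 = (-0.4924, 0.8616, 0.1231).

Q = [[-0.8165, -0.4924], [-0.4082, 0.8616], [-0.4082, 0.1231]], R = [[2.4495, -1.2247], [0.0000, 4.0620]]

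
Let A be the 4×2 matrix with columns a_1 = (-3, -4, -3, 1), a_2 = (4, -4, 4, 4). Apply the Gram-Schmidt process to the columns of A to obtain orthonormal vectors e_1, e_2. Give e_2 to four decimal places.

e_2 = (0.4588, -0.5591, 0.4588, 0.5161)

a_1 = (-3, -4, -3, 1); ‖a_1‖ = 5.9161, so e_1 = (-0.5071, -0.6761, -0.5071, 0.1690).
e_1·a_2 = (-0.5071)·4 + (-0.6761)·(-4) + (-0.5071)·4 + 0.1690·4 = -0.6761.
u_2 = a_2 + 0.6761·e_1 = (3.6571, -4.4571, 3.6571, 4.1143).
‖u_2‖ = 7.9714, so e_2 = (0.4588, -0.5591, 0.4588, 0.5161).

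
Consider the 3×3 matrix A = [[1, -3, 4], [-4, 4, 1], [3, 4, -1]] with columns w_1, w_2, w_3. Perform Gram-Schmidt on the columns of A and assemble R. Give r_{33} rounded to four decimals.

w_1 = (1, -4, 3); ‖w_1‖ = 5.0990, so q_1 = (0.1961, -0.7845, 0.5883).
q_1·w_2 = 0.1961·(-3) + (-0.7845)·4 + 0.5883·4 = -1.3728.
u_2 = w_2 + 1.3728·q_1 = (-2.7308, 2.9231, 4.8077).
‖u_2‖ = 6.2542, so q_2 = (-0.4366, 0.4674, 0.7687).
q_1·w_3 = 0.1961·4 + (-0.7845)·1 + 0.5883·(-1) = -0.5883; q_2·w_3 = (-0.4366)·4 + 0.4674·1 + 0.7687·(-1) = -2.0478.
u_3 = w_3 + 0.5883·q_1 + 2.0478·q_2 = (3.2212, 1.4956, 0.9204).
r_{33} = ‖u_3‖ = 3.6688.

r_{33} = 3.6688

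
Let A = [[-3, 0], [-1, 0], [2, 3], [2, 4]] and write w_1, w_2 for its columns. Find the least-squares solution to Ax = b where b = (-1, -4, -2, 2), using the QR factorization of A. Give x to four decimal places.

e_1 = w_1/‖w_1‖ = (-3, -1, 2, 2)/4.2426 = (-0.7071, -0.2357, 0.4714, 0.4714).
r_{12} = e_1·w_2 = 3.2998.
u_2 = w_2 − 3.2998·e_1 = (2.3333, 0.7778, 1.4444, 2.4444).
‖u_2‖ = 3.7565, so e_2 = (0.6211, 0.2070, 0.3845, 0.6507).
Qᵀb = (1.6499, -0.9169).
Back-substitute: x_2 = -0.9169/3.7565 = -0.2441.
x_1 = (1.6499 − 3.2998·(-0.2441))/4.2426 = 0.5787.

x = (0.5787, -0.2441)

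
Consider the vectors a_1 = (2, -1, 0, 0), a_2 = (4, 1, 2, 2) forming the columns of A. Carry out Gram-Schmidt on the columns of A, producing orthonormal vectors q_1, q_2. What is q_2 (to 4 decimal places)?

q_2 = (0.3078, 0.6156, 0.5130, 0.5130)

a_1 = (2, -1, 0, 0); ‖a_1‖ = 2.2361, so q_1 = (0.8944, -0.4472, 0.0000, 0.0000).
q_1·a_2 = 0.8944·4 + (-0.4472)·1 + 0.0000·2 + 0.0000·2 = 3.1305.
u_2 = a_2 − 3.1305·q_1 = (1.2000, 2.4000, 2.0000, 2.0000).
‖u_2‖ = 3.8987, so q_2 = (0.3078, 0.6156, 0.5130, 0.5130).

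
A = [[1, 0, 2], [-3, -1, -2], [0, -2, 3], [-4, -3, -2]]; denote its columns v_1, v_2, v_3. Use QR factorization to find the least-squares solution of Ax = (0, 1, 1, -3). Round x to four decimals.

e_1 = v_1/‖v_1‖ = (1, -3, 0, -4)/5.0990 = (0.1961, -0.5883, 0.0000, -0.7845).
r_{12} = e_1·v_2 = 2.9417.
u_2 = v_2 − 2.9417·e_1 = (-0.5769, 0.7308, -2.0000, -0.6923).
‖u_2‖ = 2.3122, so e_2 = (-0.2495, 0.3161, -0.8650, -0.2994).
r_{13} = e_1·v_3 = 3.1379; r_{23} = e_2·v_3 = -3.1273.
u_3 = v_3 − 3.1379·e_1 + 3.1273·e_2 = (0.6043, 0.8345, 0.2950, -0.4748).
‖u_3‖ = 1.1722, so e_3 = (0.5155, 0.7119, 0.2516, -0.4051).
Qᵀb = (1.7650, 0.3493, 2.1787).
Back-substitute: x_3 = 2.1787/1.1722 = 1.8586.
x_2 = (0.3493 + 3.1273·1.8586)/2.3122 = 2.6649.
x_1 = (1.7650 − 2.9417·2.6649 − 3.1379·1.8586)/5.0990 = -2.3351.

x = (-2.3351, 2.6649, 1.8586)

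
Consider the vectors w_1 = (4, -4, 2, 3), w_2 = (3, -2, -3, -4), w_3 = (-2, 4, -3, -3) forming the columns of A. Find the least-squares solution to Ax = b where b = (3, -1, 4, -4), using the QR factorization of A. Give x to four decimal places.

x = (-0.9255, 0.6903, -1.3402)

w_1 = (4, -4, 2, 3); ‖w_1‖ = 6.7082, so e_1 = (0.5963, -0.5963, 0.2981, 0.4472).
e_1·w_2 = 0.5963·3 + (-0.5963)·(-2) + 0.2981·(-3) + 0.4472·(-4) = 0.2981.
u_2 = w_2 − 0.2981·e_1 = (2.8222, -1.8222, -3.0889, -4.1333).
‖u_2‖ = 6.1572, so e_2 = (0.4584, -0.2959, -0.5017, -0.6713).
e_1·w_3 = 0.5963·(-2) + (-0.5963)·4 + 0.2981·(-3) + 0.4472·(-3) = -5.8138; e_2·w_3 = 0.4584·(-2) + (-0.2959)·4 + (-0.5017)·(-3) + (-0.6713)·(-3) = 1.4184.
u_3 = w_3 + 5.8138·e_1 − 1.4184·e_2 = (0.8165, 0.9531, -0.5551, 0.5522).
‖u_3‖ = 1.4792, so e_3 = (0.5520, 0.6443, -0.3753, 0.3733).
Qᵀb = (1.7889, 2.3496, -1.9825).
Back-substitute: x_3 = -1.9825/1.4792 = -1.3402.
x_2 = (2.3496 − 1.4184·(-1.3402))/6.1572 = 0.6903.
x_1 = (1.7889 − 0.2981·0.6903 + 5.8138·(-1.3402))/6.7082 = -0.9255.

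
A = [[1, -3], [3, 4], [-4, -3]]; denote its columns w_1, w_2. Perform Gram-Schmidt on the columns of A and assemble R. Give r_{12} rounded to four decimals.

w_1 = (1, 3, -4); ‖w_1‖ = 5.0990, so q_1 = (0.1961, 0.5883, -0.7845).
r_{12} = q_1·w_2 = 4.1184.

r_{12} = 4.1184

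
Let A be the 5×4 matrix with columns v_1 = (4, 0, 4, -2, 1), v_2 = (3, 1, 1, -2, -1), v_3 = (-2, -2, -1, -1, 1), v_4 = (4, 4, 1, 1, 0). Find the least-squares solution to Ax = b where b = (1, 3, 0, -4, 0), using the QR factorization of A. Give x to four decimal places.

v_1 = (4, 0, 4, -2, 1); ‖v_1‖ = 6.0828, so e_1 = (0.6576, 0.0000, 0.6576, -0.3288, 0.1644).
e_1·v_2 = 0.6576·3 + 0.0000·1 + 0.6576·1 + (-0.3288)·(-2) + 0.1644·(-1) = 3.1236.
u_2 = v_2 − 3.1236·e_1 = (0.9459, 1.0000, -1.0541, -0.9730, -1.5135).
‖u_2‖ = 2.4986, so e_2 = (0.3786, 0.4002, -0.4218, -0.3894, -0.6057).
e_1·v_3 = 0.6576·(-2) + 0.0000·(-2) + 0.6576·(-1) + (-0.3288)·(-1) + 0.1644·1 = -1.4796; e_2·v_3 = 0.3786·(-2) + 0.4002·(-2) + (-0.4218)·(-1) + (-0.3894)·(-1) + (-0.6057)·1 = -1.3521.
u_3 = v_3 + 1.4796·e_1 + 1.3521·e_2 = (-0.5152, -1.4589, -0.5974, -2.0130, 0.4242).
‖u_3‖ = 2.6425, so e_3 = (-0.1950, -0.5521, -0.2261, -0.7618, 0.1605).
e_1·v_4 = 0.6576·4 + 0.0000·4 + 0.6576·1 + (-0.3288)·1 + 0.1644·0 = 2.9592; e_2·v_4 = 0.3786·4 + 0.4002·4 + (-0.4218)·1 + (-0.3894)·1 + (-0.6057)·0 = 2.3039; e_3·v_4 = (-0.1950)·4 + (-0.5521)·4 + (-0.2261)·1 + (-0.7618)·1 + 0.1605·0 = -3.9760.
u_4 = v_4 − 2.9592·e_1 − 2.3039·e_2 + 3.9760·e_3 = (0.4067, 0.8828, -0.8729, -0.1587, 1.5474).
‖u_4‖ = 2.0314, so e_4 = (0.2002, 0.4346, -0.4297, -0.0781, 0.7618).
Qᵀb = (1.9728, 3.1368, 1.1959, 1.8165).
Back-substitute: x_4 = 1.8165/2.0314 = 0.8942.
x_3 = (1.1959 + 3.9760·0.8942)/2.6425 = 1.7981.
x_2 = (3.1368 + 1.3521·1.7981 − 2.3039·0.8942)/2.4986 = 1.4038.
x_1 = (1.9728 − 3.1236·1.4038 + 1.4796·1.7981 − 2.9592·0.8942)/6.0828 = -0.3942.

x = (-0.3942, 1.4038, 1.7981, 0.8942)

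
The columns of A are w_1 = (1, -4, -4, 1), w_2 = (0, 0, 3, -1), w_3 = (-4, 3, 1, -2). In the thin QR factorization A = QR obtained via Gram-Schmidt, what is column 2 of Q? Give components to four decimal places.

e_1 = w_1/‖w_1‖ = (1, -4, -4, 1)/5.8310 = (0.1715, -0.6860, -0.6860, 0.1715).
r_{12} = e_1·w_2 = -2.2295.
u_2 = w_2 + 2.2295·e_1 = (0.3824, -1.5294, 1.4706, -0.6176).
‖u_2‖ = 2.2426, so e_2 = (0.1705, -0.6820, 0.6557, -0.2754).

e_2 = (0.1705, -0.6820, 0.6557, -0.2754)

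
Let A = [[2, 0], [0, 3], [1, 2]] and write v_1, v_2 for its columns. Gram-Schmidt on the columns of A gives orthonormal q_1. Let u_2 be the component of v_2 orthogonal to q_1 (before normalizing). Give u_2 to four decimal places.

u_2 = (-0.8000, 3.0000, 1.6000)

v_1 = (2, 0, 1); ‖v_1‖ = 2.2361, so q_1 = (0.8944, 0.0000, 0.4472).
q_1·v_2 = 0.8944·0 + 0.0000·3 + 0.4472·2 = 0.8944.
u_2 = v_2 − 0.8944·q_1 = (-0.8000, 3.0000, 1.6000).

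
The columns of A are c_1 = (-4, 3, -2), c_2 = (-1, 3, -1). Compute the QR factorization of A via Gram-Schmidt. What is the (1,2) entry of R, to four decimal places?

c_1 = (-4, 3, -2); ‖c_1‖ = 5.3852, so q_1 = (-0.7428, 0.5571, -0.3714).
r_{12} = q_1·c_2 = 2.7854.

r_{12} = 2.7854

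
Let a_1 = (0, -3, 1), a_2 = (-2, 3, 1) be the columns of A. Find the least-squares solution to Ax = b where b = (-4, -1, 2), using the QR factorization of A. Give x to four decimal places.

x = (1.6579, 1.4474)

e_1 = a_1/‖a_1‖ = (0, -3, 1)/3.1623 = (0.0000, -0.9487, 0.3162).
r_{12} = e_1·a_2 = -2.5298.
u_2 = a_2 + 2.5298·e_1 = (-2.0000, 0.6000, 1.8000).
‖u_2‖ = 2.7568, so e_2 = (-0.7255, 0.2176, 0.6529).
Qᵀb = (1.5811, 3.9901).
Back-substitute: x_2 = 3.9901/2.7568 = 1.4474.
x_1 = (1.5811 + 2.5298·1.4474)/3.1623 = 1.6579.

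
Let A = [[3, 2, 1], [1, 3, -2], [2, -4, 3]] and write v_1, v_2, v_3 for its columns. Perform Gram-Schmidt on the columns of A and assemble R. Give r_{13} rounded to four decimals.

r_{13} = 1.8708

v_1 = (3, 1, 2); ‖v_1‖ = 3.7417, so e_1 = (0.8018, 0.2673, 0.5345).
r_{13} = e_1·v_3 = 1.8708.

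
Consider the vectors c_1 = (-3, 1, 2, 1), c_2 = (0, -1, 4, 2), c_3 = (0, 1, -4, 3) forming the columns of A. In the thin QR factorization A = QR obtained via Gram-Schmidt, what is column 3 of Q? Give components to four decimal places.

c_1 = (-3, 1, 2, 1); ‖c_1‖ = 3.8730, so q_1 = (-0.7746, 0.2582, 0.5164, 0.2582).
q_1·c_2 = (-0.7746)·0 + 0.2582·(-1) + 0.5164·4 + 0.2582·2 = 2.3238.
u_2 = c_2 − 2.3238·q_1 = (1.8000, -1.6000, 2.8000, 1.4000).
‖u_2‖ = 3.9497, so q_2 = (0.4557, -0.4051, 0.7089, 0.3545).
q_1·c_3 = (-0.7746)·0 + 0.2582·1 + 0.5164·(-4) + 0.2582·3 = -1.0328; q_2·c_3 = 0.4557·0 + (-0.4051)·1 + 0.7089·(-4) + 0.3545·3 = -2.1774.
u_3 = c_3 + 1.0328·q_1 + 2.1774·q_2 = (0.1923, 0.3846, -1.9231, 4.0385).
‖u_3‖ = 4.4936, so q_3 = (0.0428, 0.0856, -0.4280, 0.8987).

q_3 = (0.0428, 0.0856, -0.4280, 0.8987)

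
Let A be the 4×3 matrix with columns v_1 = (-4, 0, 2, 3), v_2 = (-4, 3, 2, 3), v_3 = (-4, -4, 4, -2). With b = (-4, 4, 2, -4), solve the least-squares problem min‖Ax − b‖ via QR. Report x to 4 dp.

v_1 = (-4, 0, 2, 3); ‖v_1‖ = 5.3852, so e_1 = (-0.7428, 0.0000, 0.3714, 0.5571).
e_1·v_2 = (-0.7428)·(-4) + 0.0000·3 + 0.3714·2 + 0.5571·3 = 5.3852.
u_2 = v_2 − 5.3852·e_1 = (0.0000, 3.0000, 0.0000, 0.0000).
‖u_2‖ = 3.0000, so e_2 = (0.0000, 1.0000, 0.0000, 0.0000).
e_1·v_3 = (-0.7428)·(-4) + 0.0000·(-4) + 0.3714·4 + 0.5571·(-2) = 3.3425; e_2·v_3 = (0.0000)·(-4) + 1.0000·(-4) + 0.0000·4 + 0.0000·(-2) = -4.0000.
u_3 = v_3 − 3.3425·e_1 + 4.0000·e_2 = (-1.5172, 0.0000, 2.7586, -3.8621).
‖u_3‖ = 4.9827, so e_3 = (-0.3045, 0.0000, 0.5536, -0.7751).
Qᵀb = (1.4856, 4.0000, 5.4256).
Back-substitute: x_3 = 5.4256/4.9827 = 1.0889.
x_2 = (4.0000 + 4.0000·1.0889)/3.0000 = 2.7852.
x_1 = (1.4856 − 5.3852·2.7852 − 3.3425·1.0889)/5.3852 = -3.1852.

x = (-3.1852, 2.7852, 1.0889)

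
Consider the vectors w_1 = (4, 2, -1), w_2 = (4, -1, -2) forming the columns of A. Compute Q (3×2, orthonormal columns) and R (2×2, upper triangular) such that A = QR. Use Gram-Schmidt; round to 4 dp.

q_1 = w_1/‖w_1‖ = (4, 2, -1)/4.5826 = (0.8729, 0.4364, -0.2182).
r_{12} = q_1·w_2 = 3.4915.
u_2 = w_2 − 3.4915·q_1 = (0.9524, -2.5238, -1.2381).
‖u_2‖ = 2.9681, so q_2 = (0.3209, -0.8503, -0.4171).

Q = [[0.8729, 0.3209], [0.4364, -0.8503], [-0.2182, -0.4171]], R = [[4.5826, 3.4915], [0.0000, 2.9681]]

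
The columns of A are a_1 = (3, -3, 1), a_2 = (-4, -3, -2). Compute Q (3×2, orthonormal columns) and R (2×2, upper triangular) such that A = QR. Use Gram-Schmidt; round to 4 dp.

Q = [[0.6882, -0.6102], [-0.6882, -0.7202], [0.2294, -0.3301]], R = [[4.3589, -1.1471], [0.0000, 5.2616]]

a_1 = (3, -3, 1); ‖a_1‖ = 4.3589, so q_1 = (0.6882, -0.6882, 0.2294).
q_1·a_2 = 0.6882·(-4) + (-0.6882)·(-3) + 0.2294·(-2) = -1.1471.
u_2 = a_2 + 1.1471·q_1 = (-3.2105, -3.7895, -1.7368).
‖u_2‖ = 5.2616, so q_2 = (-0.6102, -0.7202, -0.3301).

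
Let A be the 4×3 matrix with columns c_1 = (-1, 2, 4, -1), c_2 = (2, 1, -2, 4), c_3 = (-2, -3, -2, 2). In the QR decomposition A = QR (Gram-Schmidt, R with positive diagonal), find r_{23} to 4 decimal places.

c_1 = (-1, 2, 4, -1); ‖c_1‖ = 4.6904, so q_1 = (-0.2132, 0.4264, 0.8528, -0.2132).
q_1·c_2 = (-0.2132)·2 + 0.4264·1 + 0.8528·(-2) + (-0.2132)·4 = -2.5584.
u_2 = c_2 + 2.5584·q_1 = (1.4545, 2.0909, 0.1818, 3.4545).
‖u_2‖ = 4.2959, so q_2 = (0.3386, 0.4867, 0.0423, 0.8042).
r_{23} = q_2·c_3 = -0.6137.

r_{23} = -0.6137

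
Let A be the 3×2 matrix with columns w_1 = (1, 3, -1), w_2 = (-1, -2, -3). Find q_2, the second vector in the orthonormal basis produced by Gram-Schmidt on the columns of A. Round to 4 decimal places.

w_1 = (1, 3, -1); ‖w_1‖ = 3.3166, so q_1 = (0.3015, 0.9045, -0.3015).
q_1·w_2 = 0.3015·(-1) + 0.9045·(-2) + (-0.3015)·(-3) = -1.2060.
u_2 = w_2 + 1.2060·q_1 = (-0.6364, -0.9091, -3.3636).
‖u_2‖ = 3.5420, so q_2 = (-0.1797, -0.2567, -0.9497).

q_2 = (-0.1797, -0.2567, -0.9497)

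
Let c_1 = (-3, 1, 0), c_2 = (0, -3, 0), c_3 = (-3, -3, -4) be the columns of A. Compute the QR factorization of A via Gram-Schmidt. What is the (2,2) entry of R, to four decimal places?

c_1 = (-3, 1, 0); ‖c_1‖ = 3.1623, so e_1 = (-0.9487, 0.3162, 0.0000).
e_1·c_2 = (-0.9487)·0 + 0.3162·(-3) + 0.0000·0 = -0.9487.
u_2 = c_2 + 0.9487·e_1 = (-0.9000, -2.7000, 0.0000).
r_{22} = ‖u_2‖ = 2.8460.

r_{22} = 2.8460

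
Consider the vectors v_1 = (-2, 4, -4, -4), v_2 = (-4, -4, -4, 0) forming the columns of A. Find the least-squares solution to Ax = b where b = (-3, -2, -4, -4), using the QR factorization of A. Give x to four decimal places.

x = (0.4737, 0.6711)

v_1 = (-2, 4, -4, -4); ‖v_1‖ = 7.2111, so e_1 = (-0.2774, 0.5547, -0.5547, -0.5547).
e_1·v_2 = (-0.2774)·(-4) + 0.5547·(-4) + (-0.5547)·(-4) + (-0.5547)·0 = 1.1094.
u_2 = v_2 − 1.1094·e_1 = (-3.6923, -4.6154, -3.3846, 0.6154).
‖u_2‖ = 6.8388, so e_2 = (-0.5399, -0.6749, -0.4949, 0.0900).
Qᵀb = (4.1603, 4.5892).
Back-substitute: x_2 = 4.5892/6.8388 = 0.6711.
x_1 = (4.1603 − 1.1094·0.6711)/7.2111 = 0.4737.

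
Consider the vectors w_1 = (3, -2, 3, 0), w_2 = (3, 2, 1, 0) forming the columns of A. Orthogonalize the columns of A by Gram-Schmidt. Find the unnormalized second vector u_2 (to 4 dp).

u_2 = (1.9091, 2.7273, -0.0909, 0.0000)

e_1 = w_1/‖w_1‖ = (3, -2, 3, 0)/4.6904 = (0.6396, -0.4264, 0.6396, 0.0000).
r_{12} = e_1·w_2 = 1.7056.
u_2 = w_2 − 1.7056·e_1 = (1.9091, 2.7273, -0.0909, 0.0000).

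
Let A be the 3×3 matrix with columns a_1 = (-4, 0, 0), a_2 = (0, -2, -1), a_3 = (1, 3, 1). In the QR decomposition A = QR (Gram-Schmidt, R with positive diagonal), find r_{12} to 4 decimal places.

a_1 = (-4, 0, 0); ‖a_1‖ = 4.0000, so q_1 = (-1.0000, 0.0000, 0.0000).
r_{12} = q_1·a_2 = 0.0000.

r_{12} = 0.0000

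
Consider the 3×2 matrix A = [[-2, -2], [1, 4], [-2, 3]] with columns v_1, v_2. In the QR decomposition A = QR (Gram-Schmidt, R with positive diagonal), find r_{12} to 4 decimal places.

r_{12} = 0.6667

q_1 = v_1/‖v_1‖ = (-2, 1, -2)/3.0000 = (-0.6667, 0.3333, -0.6667).
r_{12} = q_1·v_2 = 0.6667.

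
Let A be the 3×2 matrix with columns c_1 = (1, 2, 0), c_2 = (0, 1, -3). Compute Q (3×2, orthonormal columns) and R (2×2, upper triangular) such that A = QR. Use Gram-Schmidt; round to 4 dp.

Q = [[0.4472, -0.1319], [0.8944, 0.0659], [0.0000, -0.9891]], R = [[2.2361, 0.8944], [0.0000, 3.0332]]

c_1 = (1, 2, 0); ‖c_1‖ = 2.2361, so q_1 = (0.4472, 0.8944, 0.0000).
q_1·c_2 = 0.4472·0 + 0.8944·1 + 0.0000·(-3) = 0.8944.
u_2 = c_2 − 0.8944·q_1 = (-0.4000, 0.2000, -3.0000).
‖u_2‖ = 3.0332, so q_2 = (-0.1319, 0.0659, -0.9891).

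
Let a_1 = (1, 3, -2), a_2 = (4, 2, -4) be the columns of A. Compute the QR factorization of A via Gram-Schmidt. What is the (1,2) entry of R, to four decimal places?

r_{12} = 4.8107

a_1 = (1, 3, -2); ‖a_1‖ = 3.7417, so e_1 = (0.2673, 0.8018, -0.5345).
r_{12} = e_1·a_2 = 4.8107.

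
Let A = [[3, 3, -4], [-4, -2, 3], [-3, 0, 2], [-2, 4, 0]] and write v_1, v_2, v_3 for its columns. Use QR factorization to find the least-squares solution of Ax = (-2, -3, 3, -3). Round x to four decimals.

v_1 = (3, -4, -3, -2); ‖v_1‖ = 6.1644, so q_1 = (0.4867, -0.6489, -0.4867, -0.3244).
q_1·v_2 = 0.4867·3 + (-0.6489)·(-2) + (-0.4867)·0 + (-0.3244)·4 = 1.4600.
u_2 = v_2 − 1.4600·q_1 = (2.2895, -1.0526, 0.7105, 4.4737).
‖u_2‖ = 5.1835, so q_2 = (0.4417, -0.2031, 0.1371, 0.8631).
q_1·v_3 = 0.4867·(-4) + (-0.6489)·3 + (-0.4867)·2 + (-0.3244)·0 = -4.8666; q_2·v_3 = 0.4417·(-4) + (-0.2031)·3 + 0.1371·2 + 0.8631·0 = -2.1018.
u_3 = v_3 + 4.8666·q_1 + 2.1018·q_2 = (-0.7032, -0.5847, -0.0803, 0.2351).
‖u_3‖ = 0.9477, so q_3 = (-0.7420, -0.6170, -0.0847, 0.2480).
Qᵀb = (0.4867, -2.4521, 2.3367).
Back-substitute: x_3 = 2.3367/0.9477 = 2.4656.
x_2 = (-2.4521 + 2.1018·2.4656)/5.1835 = 0.5267.
x_1 = (0.4867 − 1.4600·0.5267 + 4.8666·2.4656)/6.1644 = 1.9008.

x = (1.9008, 0.5267, 2.4656)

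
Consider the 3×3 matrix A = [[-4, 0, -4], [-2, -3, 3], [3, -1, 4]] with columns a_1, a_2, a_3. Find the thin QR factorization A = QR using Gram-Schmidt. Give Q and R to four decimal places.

Q = [[-0.7428, 0.1329, -0.6562], [-0.3714, -0.8973, 0.2386], [0.5571, -0.4210, -0.7159]], R = [[5.3852, 0.5571, 4.0853], [0.0000, 3.1128, -4.9074], [0.0000, 0.0000, 0.4772]]

e_1 = a_1/‖a_1‖ = (-4, -2, 3)/5.3852 = (-0.7428, -0.3714, 0.5571).
r_{12} = e_1·a_2 = 0.5571.
u_2 = a_2 − 0.5571·e_1 = (0.4138, -2.7931, -1.3103).
‖u_2‖ = 3.1128, so e_2 = (0.1329, -0.8973, -0.4210).
r_{13} = e_1·a_3 = 4.0853; r_{23} = e_2·a_3 = -4.9074.
u_3 = a_3 − 4.0853·e_1 + 4.9074·e_2 = (-0.3132, 0.1139, -0.3416).
‖u_3‖ = 0.4772, so e_3 = (-0.6562, 0.2386, -0.7159).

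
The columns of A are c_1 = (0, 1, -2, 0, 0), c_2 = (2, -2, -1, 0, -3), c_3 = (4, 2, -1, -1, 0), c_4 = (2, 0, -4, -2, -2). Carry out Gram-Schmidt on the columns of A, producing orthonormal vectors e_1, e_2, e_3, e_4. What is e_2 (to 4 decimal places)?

e_1 = c_1/‖c_1‖ = (0, 1, -2, 0, 0)/2.2361 = (0.0000, 0.4472, -0.8944, 0.0000, 0.0000).
r_{12} = e_1·c_2 = 0.0000.
u_2 = c_2 + 0.0000·e_1 = (2.0000, -2.0000, -1.0000, 0.0000, -3.0000).
‖u_2‖ = 4.2426, so e_2 = (0.4714, -0.4714, -0.2357, 0.0000, -0.7071).

e_2 = (0.4714, -0.4714, -0.2357, 0.0000, -0.7071)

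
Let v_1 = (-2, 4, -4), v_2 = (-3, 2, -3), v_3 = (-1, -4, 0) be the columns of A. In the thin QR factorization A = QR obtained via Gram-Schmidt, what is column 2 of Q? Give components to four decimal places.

v_1 = (-2, 4, -4); ‖v_1‖ = 6.0000, so q_1 = (-0.3333, 0.6667, -0.6667).
q_1·v_2 = (-0.3333)·(-3) + 0.6667·2 + (-0.6667)·(-3) = 4.3333.
u_2 = v_2 − 4.3333·q_1 = (-1.5556, -0.8889, -0.1111).
‖u_2‖ = 1.7951, so q_2 = (-0.8666, -0.4952, -0.0619).

q_2 = (-0.8666, -0.4952, -0.0619)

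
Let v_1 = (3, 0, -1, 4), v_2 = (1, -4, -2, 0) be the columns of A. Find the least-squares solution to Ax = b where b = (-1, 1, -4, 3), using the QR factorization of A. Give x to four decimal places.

x = (0.4952, 0.0250)

q_1 = v_1/‖v_1‖ = (3, 0, -1, 4)/5.0990 = (0.5883, 0.0000, -0.1961, 0.7845).
r_{12} = q_1·v_2 = 0.9806.
u_2 = v_2 − 0.9806·q_1 = (0.4231, -4.0000, -1.8077, -0.7692).
‖u_2‖ = 4.4764, so q_2 = (0.0945, -0.8936, -0.4038, -0.1718).
Qᵀb = (2.5495, 0.1117).
Back-substitute: x_2 = 0.1117/4.4764 = 0.0250.
x_1 = (2.5495 − 0.9806·0.0250)/5.0990 = 0.4952.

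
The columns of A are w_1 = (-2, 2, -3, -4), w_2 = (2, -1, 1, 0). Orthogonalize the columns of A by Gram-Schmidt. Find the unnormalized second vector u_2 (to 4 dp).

u_2 = (1.4545, -0.4545, 0.1818, -1.0909)

e_1 = w_1/‖w_1‖ = (-2, 2, -3, -4)/5.7446 = (-0.3482, 0.3482, -0.5222, -0.6963).
r_{12} = e_1·w_2 = -1.5667.
u_2 = w_2 + 1.5667·e_1 = (1.4545, -0.4545, 0.1818, -1.0909).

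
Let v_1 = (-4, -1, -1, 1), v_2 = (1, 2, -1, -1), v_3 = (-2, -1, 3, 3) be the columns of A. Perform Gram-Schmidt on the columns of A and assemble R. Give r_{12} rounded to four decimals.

q_1 = v_1/‖v_1‖ = (-4, -1, -1, 1)/4.3589 = (-0.9177, -0.2294, -0.2294, 0.2294).
r_{12} = q_1·v_2 = -1.3765.

r_{12} = -1.3765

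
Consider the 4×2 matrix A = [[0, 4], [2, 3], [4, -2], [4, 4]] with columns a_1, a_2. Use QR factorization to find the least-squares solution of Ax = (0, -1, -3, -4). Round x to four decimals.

a_1 = (0, 2, 4, 4); ‖a_1‖ = 6.0000, so q_1 = (0.0000, 0.3333, 0.6667, 0.6667).
q_1·a_2 = 0.0000·4 + 0.3333·3 + 0.6667·(-2) + 0.6667·4 = 2.3333.
u_2 = a_2 − 2.3333·q_1 = (4.0000, 2.2222, -3.5556, 2.4444).
‖u_2‖ = 6.2893, so q_2 = (0.6360, 0.3533, -0.5653, 0.3887).
Qᵀb = (-5.0000, -0.2120).
Back-substitute: x_2 = -0.2120/6.2893 = -0.0337.
x_1 = (-5.0000 − 2.3333·(-0.0337))/6.0000 = -0.8202.

x = (-0.8202, -0.0337)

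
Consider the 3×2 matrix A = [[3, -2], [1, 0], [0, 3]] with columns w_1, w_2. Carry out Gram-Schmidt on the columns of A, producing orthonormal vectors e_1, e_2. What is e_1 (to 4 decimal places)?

e_1 = w_1/‖w_1‖ = (3, 1, 0)/3.1623 = (0.9487, 0.3162, 0.0000).

e_1 = (0.9487, 0.3162, 0.0000)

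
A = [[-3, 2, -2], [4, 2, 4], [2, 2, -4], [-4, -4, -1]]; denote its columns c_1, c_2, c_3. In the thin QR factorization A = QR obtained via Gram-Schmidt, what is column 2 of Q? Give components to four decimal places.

e_2 = (0.8348, 0.0107, 0.2462, -0.4923)

c_1 = (-3, 4, 2, -4); ‖c_1‖ = 6.7082, so e_1 = (-0.4472, 0.5963, 0.2981, -0.5963).
e_1·c_2 = (-0.4472)·2 + 0.5963·2 + 0.2981·2 + (-0.5963)·(-4) = 3.2796.
u_2 = c_2 − 3.2796·e_1 = (3.4667, 0.0444, 1.0222, -2.0444).
‖u_2‖ = 4.1526, so e_2 = (0.8348, 0.0107, 0.2462, -0.4923).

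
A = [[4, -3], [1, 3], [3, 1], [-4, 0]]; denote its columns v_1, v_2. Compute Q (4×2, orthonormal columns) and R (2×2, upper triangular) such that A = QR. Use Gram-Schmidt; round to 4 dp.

Q = [[0.6172, -0.5702], [0.1543, 0.7379], [0.4629, 0.3354], [-0.6172, -0.1342]], R = [[6.4807, -0.9258], [0.0000, 4.2594]]

v_1 = (4, 1, 3, -4); ‖v_1‖ = 6.4807, so q_1 = (0.6172, 0.1543, 0.4629, -0.6172).
q_1·v_2 = 0.6172·(-3) + 0.1543·3 + 0.4629·1 + (-0.6172)·0 = -0.9258.
u_2 = v_2 + 0.9258·q_1 = (-2.4286, 3.1429, 1.4286, -0.5714).
‖u_2‖ = 4.2594, so q_2 = (-0.5702, 0.7379, 0.3354, -0.1342).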